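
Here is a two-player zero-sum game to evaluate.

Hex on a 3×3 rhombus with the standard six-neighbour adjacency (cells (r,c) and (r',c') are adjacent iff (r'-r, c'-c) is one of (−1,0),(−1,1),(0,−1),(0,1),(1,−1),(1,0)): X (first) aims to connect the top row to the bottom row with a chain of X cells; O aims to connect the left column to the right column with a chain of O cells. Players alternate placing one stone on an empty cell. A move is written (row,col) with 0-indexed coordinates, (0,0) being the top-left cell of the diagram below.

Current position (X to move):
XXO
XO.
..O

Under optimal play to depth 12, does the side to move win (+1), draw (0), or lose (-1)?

p1 X@[XXO/XO./..O]: (1,2)[XXO/XOX/..O]-1 (2,0)[XXO/XO./X.O]+1* (2,1)[XXO/XO./.XO]-1
p2 O@[XXO/XO./X.O] terminal -1; root [XXO/XO./..O] d12

value(XXO/XO./..O, X) = +1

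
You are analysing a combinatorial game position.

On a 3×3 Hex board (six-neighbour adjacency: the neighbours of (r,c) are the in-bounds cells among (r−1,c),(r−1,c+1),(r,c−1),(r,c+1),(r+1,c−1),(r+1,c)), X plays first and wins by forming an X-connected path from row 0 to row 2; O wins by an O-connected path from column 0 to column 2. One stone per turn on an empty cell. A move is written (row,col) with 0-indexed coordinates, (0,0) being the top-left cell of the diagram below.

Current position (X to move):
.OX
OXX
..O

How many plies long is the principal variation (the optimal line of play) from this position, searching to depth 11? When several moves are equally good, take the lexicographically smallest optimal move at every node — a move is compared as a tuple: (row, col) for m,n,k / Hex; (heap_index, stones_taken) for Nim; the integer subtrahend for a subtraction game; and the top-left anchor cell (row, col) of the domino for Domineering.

PV length from [.OX/OXX/..O]: 3 plies

p1 X@[.OX/OXX/..O]: (0,0)[XOX/OXX/..O]+1* (2,0)[.OX/OXX/X.O]+1 (2,1)[.OX/OXX/.XO]+1
p2 O@[XOX/OXX/..O]: (2,0)[XOX/OXX/O.O]-1* (2,1)[XOX/OXX/.OO]-1
p3 X@[XOX/OXX/O.O]: (2,1)[XOX/OXX/OXO]+1*
p4 O@[XOX/OXX/OXO] terminal -1; root [.OX/OXX/..O] d11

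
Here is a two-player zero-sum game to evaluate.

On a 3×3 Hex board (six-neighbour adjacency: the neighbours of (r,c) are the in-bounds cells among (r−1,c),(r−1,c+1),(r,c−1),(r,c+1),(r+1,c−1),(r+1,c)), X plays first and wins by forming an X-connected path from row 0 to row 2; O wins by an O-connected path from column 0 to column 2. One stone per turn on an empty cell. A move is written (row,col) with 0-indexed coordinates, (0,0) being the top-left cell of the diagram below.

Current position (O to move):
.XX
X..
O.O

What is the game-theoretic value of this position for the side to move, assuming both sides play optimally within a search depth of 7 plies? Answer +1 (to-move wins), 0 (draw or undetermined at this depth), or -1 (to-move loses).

p1 O@[.XX/X../O.O]: (0,0)[OXX/X../O.O]-1 (1,1)[.XX/XO./O.O]+1* (1,2)[.XX/X.O/O.O]+1 (2,1)[.XX/X../OOO]+1
p2 X@[.XX/XO./O.O]: (0,0)[XXX/XO./O.O]-1* (1,2)[.XX/XOX/O.O]-1 (2,1)[.XX/XO./OXO]-1
p3 O@[XXX/XO./O.O]: (1,2)[XXX/XOO/O.O]+1* (2,1)[XXX/XO./OOO]+1
p4 X@[XXX/XOO/O.O] terminal -1; root [.XX/X../O.O] d7

value(.XX/X../O.O, O) = +1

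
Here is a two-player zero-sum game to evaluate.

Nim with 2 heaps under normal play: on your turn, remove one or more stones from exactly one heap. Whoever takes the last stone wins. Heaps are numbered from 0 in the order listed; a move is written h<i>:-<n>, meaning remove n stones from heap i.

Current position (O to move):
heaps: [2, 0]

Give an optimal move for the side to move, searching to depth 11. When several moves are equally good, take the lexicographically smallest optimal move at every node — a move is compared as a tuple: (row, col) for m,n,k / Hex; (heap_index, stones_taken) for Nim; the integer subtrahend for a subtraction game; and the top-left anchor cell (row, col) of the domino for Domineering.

[(2,0)] O move#1: h0:-1:-1/(1,0), h0:-2:+1/(0,0)*
[(0,0)] end (terminal -1, X#2); searched (2,0) to 11

O's best at [(2,0)]: h0:-2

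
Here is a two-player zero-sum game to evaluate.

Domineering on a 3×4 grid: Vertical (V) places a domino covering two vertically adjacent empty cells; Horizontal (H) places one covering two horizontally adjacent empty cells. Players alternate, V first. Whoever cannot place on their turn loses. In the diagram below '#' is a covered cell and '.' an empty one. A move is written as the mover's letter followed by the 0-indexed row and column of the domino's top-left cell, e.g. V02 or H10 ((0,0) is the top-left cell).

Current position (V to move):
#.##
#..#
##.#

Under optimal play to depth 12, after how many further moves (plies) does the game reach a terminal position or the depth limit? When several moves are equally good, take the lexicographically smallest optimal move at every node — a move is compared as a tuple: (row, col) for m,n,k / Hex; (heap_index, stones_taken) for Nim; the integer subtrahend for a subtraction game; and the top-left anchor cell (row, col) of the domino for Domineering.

PV length from [#.##/#..#/##.#]: 1 ply

[#.##/#..#/##.#] V move#1: V01:+1/####/##.#/##.#*, V12:+1/#.##/#.##/####
[####/##.#/##.#] end (terminal -1, H#2); searched #.##/#..#/##.# to 12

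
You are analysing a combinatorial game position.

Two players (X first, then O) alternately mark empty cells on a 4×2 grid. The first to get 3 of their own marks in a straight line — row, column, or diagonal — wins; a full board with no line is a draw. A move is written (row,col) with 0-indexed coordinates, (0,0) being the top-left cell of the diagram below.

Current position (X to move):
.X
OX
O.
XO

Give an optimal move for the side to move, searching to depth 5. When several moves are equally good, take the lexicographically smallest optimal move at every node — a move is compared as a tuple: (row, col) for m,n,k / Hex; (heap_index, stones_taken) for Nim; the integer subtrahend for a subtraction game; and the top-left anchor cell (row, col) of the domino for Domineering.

X's best at [.X/OX/O./XO]: (2,1)

ply 1, X at .X/OX/O./XO | (0,0)=+0→XX/OX/O./XO; (2,1)=+1→.X/OX/OX/XO*
ply 2: .X/OX/OX/XO is terminal -1 (O); from .X/OX/O./XO depth 5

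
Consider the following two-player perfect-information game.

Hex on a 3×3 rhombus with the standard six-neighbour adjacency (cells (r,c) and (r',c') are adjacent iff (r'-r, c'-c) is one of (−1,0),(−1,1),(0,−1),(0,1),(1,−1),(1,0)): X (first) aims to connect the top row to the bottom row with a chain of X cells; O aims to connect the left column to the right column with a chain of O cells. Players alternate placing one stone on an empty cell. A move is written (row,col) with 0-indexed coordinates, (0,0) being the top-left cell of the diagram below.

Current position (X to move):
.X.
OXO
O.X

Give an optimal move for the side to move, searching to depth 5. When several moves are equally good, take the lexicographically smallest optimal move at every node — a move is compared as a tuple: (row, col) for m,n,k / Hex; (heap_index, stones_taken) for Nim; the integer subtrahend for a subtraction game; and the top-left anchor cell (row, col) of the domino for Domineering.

p1 X@[.X./OXO/O.X]: (0,0)[XX./OXO/O.X]-1 (0,2)[.XX/OXO/O.X]-1 (2,1)[.X./OXO/OXX]+1*
p2 O@[.X./OXO/OXX] terminal -1; root [.X./OXO/O.X] d5

X's best at [.X./OXO/O.X]: (2,1)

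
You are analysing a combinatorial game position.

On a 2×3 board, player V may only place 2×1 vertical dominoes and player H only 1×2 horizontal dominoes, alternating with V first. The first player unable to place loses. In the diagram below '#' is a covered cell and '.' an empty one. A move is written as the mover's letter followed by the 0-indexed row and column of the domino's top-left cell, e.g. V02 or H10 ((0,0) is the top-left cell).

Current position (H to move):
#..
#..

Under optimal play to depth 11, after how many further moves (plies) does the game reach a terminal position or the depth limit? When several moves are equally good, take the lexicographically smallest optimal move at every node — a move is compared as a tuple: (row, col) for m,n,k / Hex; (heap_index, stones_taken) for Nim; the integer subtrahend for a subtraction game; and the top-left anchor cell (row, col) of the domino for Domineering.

ply 1, H at #../#.. | H01=+1→###/#..*; H11=+1→#../###
ply 2: ###/#.. is terminal -1 (V); from #../#.. depth 11

PV length from [#../#..]: 1 ply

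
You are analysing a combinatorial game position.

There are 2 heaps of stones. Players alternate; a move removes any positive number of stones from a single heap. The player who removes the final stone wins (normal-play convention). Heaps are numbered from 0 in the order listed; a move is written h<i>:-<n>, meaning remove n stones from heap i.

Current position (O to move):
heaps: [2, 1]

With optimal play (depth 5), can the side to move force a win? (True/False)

O winning at [(2,1)]: True

[(2,1)] O move#1: h0:-1:+1/(1,1)*, h0:-2:-1/(0,1), h1:-1:-1/(2,0)
[(1,1)] X move#2: h0:-1:-1/(0,1)*, h1:-1:-1/(1,0)
[(0,1)] O move#3: h1:-1:+1/(0,0)*
[(0,0)] end (terminal -1, X#4); searched (2,1) to 5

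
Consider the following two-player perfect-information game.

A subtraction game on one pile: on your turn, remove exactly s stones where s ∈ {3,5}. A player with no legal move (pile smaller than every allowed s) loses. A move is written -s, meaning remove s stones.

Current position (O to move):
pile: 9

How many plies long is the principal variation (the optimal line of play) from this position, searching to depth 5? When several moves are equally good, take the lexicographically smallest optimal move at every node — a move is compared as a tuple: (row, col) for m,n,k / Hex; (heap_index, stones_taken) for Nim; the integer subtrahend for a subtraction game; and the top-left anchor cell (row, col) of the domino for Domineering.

[9] O move#1: -3:-1/6*, -5:-1/4
[6] X move#2: -3:-1/3, -5:+1/1*
[1] end (terminal -1, O#3); searched 9 to 5

PV length from [9]: 2 plies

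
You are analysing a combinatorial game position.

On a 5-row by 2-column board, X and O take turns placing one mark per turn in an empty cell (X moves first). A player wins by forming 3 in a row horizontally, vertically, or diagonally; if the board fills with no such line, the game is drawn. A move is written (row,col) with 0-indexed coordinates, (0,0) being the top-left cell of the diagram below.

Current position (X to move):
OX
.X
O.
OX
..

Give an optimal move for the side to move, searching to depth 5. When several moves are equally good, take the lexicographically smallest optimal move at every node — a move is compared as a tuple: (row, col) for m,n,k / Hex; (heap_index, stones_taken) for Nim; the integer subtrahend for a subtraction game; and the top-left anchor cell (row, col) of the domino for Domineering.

p1 X@[OX/.X/O./OX/..]: (1,0)[OX/XX/O./OX/..]-1 (2,1)[OX/.X/OX/OX/..]+1* (4,0)[OX/.X/O./OX/X.]-1 (4,1)[OX/.X/O./OX/.X]-1
p2 O@[OX/.X/OX/OX/..] terminal -1; root [OX/.X/O./OX/..] d5

X's best at [OX/.X/O./OX/..]: (2,1)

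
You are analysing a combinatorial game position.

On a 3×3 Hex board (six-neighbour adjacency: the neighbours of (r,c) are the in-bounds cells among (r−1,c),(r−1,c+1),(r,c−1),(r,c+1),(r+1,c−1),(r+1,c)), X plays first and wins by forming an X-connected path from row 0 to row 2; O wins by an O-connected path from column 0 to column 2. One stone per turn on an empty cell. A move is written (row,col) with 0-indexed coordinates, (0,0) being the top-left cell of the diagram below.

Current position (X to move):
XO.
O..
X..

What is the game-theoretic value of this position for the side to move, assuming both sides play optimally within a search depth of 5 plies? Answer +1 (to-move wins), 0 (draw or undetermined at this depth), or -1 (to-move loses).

p1 X@[XO./O../X..]: (0,2)[XOX/O../X..]+1* (1,1)[XO./OX./X..]-1 (1,2)[XO./O.X/X..]-1 (2,1)[XO./O../XX.]-1 (2,2)[XO./O../X.X]-1
p2 O@[XOX/O../X..]: (1,1)[XOX/OO./X..]-1* (1,2)[XOX/O.O/X..]-1 (2,1)[XOX/O../XO.]-1 (2,2)[XOX/O../X.O]-1
p3 X@[XOX/OO./X..]: (1,2)[XOX/OOX/X..]+1* (2,1)[XOX/OO./XX.]-1 (2,2)[XOX/OO./X.X]-1
p4 O@[XOX/OOX/X..]: (2,1)[XOX/OOX/XO.]-1* (2,2)[XOX/OOX/X.O]-1
p5 X@[XOX/OOX/XO.]: (2,2)[XOX/OOX/XOX]+1*
p6 O@[XOX/OOX/XOX] terminal -1; root [XO./O../X..] d5

value(XO./O../X.., X) = +1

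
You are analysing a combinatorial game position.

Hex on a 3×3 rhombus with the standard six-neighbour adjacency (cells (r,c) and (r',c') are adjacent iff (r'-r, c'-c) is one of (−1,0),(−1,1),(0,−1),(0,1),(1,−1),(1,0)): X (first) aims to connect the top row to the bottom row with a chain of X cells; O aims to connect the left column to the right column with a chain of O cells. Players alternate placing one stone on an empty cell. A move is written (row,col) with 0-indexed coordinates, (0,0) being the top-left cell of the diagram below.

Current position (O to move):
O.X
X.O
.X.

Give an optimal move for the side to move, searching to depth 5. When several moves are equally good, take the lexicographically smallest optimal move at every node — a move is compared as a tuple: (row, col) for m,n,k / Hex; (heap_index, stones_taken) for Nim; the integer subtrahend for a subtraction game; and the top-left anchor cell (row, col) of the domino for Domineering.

O's best at [O.X/X.O/.X.]: (1,1)

p1 O@[O.X/X.O/.X.]: (0,1)[OOX/X.O/.X.]-1 (1,1)[O.X/XOO/.X.]+1* (2,0)[O.X/X.O/OX.]-1 (2,2)[O.X/X.O/.XO]-1
p2 X@[O.X/XOO/.X.]: (0,1)[OXX/XOO/.X.]-1* (2,0)[O.X/XOO/XX.]-1 (2,2)[O.X/XOO/.XX]-1
p3 O@[OXX/XOO/.X.]: (2,0)[OXX/XOO/OX.]+1* (2,2)[OXX/XOO/.XO]-1
p4 X@[OXX/XOO/OX.] terminal -1; root [O.X/X.O/.X.] d5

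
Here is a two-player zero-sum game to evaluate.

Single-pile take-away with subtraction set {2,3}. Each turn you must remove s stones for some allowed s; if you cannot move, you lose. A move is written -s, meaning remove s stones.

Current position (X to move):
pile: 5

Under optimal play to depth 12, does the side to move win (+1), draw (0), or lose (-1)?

value(5, X) = -1

ply 1, X at 5 | -2=-1→3*; -3=-1→2
ply 2, O at 3 | -2=+1→1*; -3=+1→0
ply 3: 1 is terminal -1 (X); from 5 depth 12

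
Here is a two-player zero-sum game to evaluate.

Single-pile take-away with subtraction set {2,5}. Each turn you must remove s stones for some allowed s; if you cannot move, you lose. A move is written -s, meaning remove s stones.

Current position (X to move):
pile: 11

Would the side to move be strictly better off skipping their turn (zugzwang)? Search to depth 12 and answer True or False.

[11] X move#1: -2:-1/9*, -5:-1/6
[9] O move#2: -2:+1/7*, -5:+1/4
[7] X move#3: -2:-1/5*, -5:-1/2
[5] O move#4: -2:-1/3, -5:+1/0*
[0] end (terminal -1, X#5); searched 11 to 12
suppose X passes — search the same position with O to move:
pass> [11] O move#1: -2:-1/9*, -5:-1/6
pass> [9] X move#2: -2:+1/7*, -5:+1/4
pass> [7] O move#3: -2:-1/5*, -5:-1/2
pass> [5] X move#4: -2:-1/3, -5:+1/0*
pass> [0] end (terminal -1, O#5); searched 11 to 12
for X: play -1, pass +1

zugzwang(11, X) = True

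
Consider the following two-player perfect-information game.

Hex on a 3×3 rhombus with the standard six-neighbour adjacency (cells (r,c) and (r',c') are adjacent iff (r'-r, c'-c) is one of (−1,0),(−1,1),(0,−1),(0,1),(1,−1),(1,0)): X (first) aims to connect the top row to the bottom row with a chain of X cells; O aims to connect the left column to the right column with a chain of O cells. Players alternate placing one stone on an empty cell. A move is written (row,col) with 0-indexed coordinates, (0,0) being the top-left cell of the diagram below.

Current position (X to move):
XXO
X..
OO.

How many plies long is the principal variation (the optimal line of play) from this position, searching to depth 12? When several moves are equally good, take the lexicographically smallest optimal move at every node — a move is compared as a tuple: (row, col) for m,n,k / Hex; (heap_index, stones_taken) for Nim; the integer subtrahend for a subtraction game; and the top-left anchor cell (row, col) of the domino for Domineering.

p1 X@[XXO/X../OO.]: (1,1)[XXO/XX./OO.]-1* (1,2)[XXO/X.X/OO.]-1 (2,2)[XXO/X../OOX]-1
p2 O@[XXO/XX./OO.]: (1,2)[XXO/XXO/OO.]+1* (2,2)[XXO/XX./OOO]+1
p3 X@[XXO/XXO/OO.] terminal -1; root [XXO/X../OO.] d12

PV length from [XXO/X../OO.]: 2 plies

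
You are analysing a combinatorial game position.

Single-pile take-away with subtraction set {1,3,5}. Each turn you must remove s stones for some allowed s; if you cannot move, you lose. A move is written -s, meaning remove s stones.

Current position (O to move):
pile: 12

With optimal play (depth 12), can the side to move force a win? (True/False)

O winning at [12]: False

p1 O@[12]: -1[11]-1* -3[9]-1 -5[7]-1
p2 X@[11]: -1[10]+1* -3[8]+1 -5[6]+1
p3 O@[10]: -1[9]-1* -3[7]-1 -5[5]-1
p4 X@[9]: -1[8]+1* -3[6]+1 -5[4]+1
p5 O@[8]: -1[7]-1* -3[5]-1 -5[3]-1
p6 X@[7]: -1[6]+1* -3[4]+1 -5[2]+1
p7 O@[6]: -1[5]-1* -3[3]-1 -5[1]-1
p8 X@[5]: -1[4]+1* -3[2]+1 -5[0]+1
p9 O@[4]: -1[3]-1* -3[1]-1
p10 X@[3]: -1[2]+1* -3[0]+1
p11 O@[2]: -1[1]-1*
p12 X@[1]: -1[0]+1*
p13 O@[0] terminal -1; root [12] d12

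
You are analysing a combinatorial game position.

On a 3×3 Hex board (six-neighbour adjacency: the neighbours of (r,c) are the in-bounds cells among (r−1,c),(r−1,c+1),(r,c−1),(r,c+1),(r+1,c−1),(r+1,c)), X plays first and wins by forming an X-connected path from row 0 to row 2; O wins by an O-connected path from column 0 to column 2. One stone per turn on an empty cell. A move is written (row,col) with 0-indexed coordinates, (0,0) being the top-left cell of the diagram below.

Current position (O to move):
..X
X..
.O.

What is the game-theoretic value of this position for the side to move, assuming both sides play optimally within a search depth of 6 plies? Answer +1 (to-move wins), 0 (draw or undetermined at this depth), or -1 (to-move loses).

ply 1, O at ..X/X../.O. | (0,0)=-1→O.X/X../.O.; (0,1)=-1→.OX/X../.O.; (1,1)=-1→..X/XO./.O.; (1,2)=-1→..X/X.O/.O.; (2,0)=+1→..X/X../OO.*; (2,2)=-1→..X/X../.OO
ply 2, X at ..X/X../OO. | (0,0)=-1→X.X/X../OO.*; (0,1)=-1→.XX/X../OO.; (1,1)=-1→..X/XX./OO.; (1,2)=-1→..X/X.X/OO.; (2,2)=-1→..X/X../OOX
ply 3, O at X.X/X../OO. | (0,1)=+1→XOX/X../OO.*; (1,1)=+1→X.X/XO./OO.; (1,2)=+1→X.X/X.O/OO.; (2,2)=+1→X.X/X../OOO
ply 4, X at XOX/X../OO. | (1,1)=-1→XOX/XX./OO.*; (1,2)=-1→XOX/X.X/OO.; (2,2)=-1→XOX/X../OOX
ply 5, O at XOX/XX./OO. | (1,2)=+1→XOX/XXO/OO.*; (2,2)=+1→XOX/XX./OOO
ply 6: XOX/XXO/OO. is terminal -1 (X); from ..X/X../.O. depth 6

value(..X/X../.O., O) = +1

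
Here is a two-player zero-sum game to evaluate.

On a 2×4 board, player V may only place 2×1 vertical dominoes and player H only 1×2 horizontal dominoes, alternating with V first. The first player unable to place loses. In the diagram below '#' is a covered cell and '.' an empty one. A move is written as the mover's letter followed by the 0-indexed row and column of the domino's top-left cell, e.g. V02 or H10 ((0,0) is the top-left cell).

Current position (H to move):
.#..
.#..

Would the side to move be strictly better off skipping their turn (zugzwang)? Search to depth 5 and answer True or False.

p1 H@[.#../.#..]: H02[.###/.#..]+1* H12[.#../.###]+1
p2 V@[.###/.#..]: V00[####/##..]-1*
p3 H@[####/##..]: H12[####/####]+1*
p4 V@[####/####] terminal -1; root [.#../.#..] d5
if H skipped the turn, V would face:
~ p1 V@[.#../.#..]: V00[##../##..]-1 V02[.##./.##.]+1* V03[.#.#/.#.#]+1
~ p2 H@[.##./.##.] terminal -1; root [.#../.#..] d5
compare (H): move=+1 vs pass=-1

zugzwang(.#../.#.., H) = False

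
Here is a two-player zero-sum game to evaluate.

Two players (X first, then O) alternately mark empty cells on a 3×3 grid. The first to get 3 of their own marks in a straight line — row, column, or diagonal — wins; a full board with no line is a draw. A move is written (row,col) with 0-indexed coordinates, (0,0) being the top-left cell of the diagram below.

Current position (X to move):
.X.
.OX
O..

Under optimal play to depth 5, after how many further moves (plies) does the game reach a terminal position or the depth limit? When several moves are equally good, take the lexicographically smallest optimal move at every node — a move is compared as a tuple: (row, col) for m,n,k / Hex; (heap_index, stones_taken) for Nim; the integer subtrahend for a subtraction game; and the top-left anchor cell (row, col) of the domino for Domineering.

[.X./.OX/O..] X move#1: (0,0):-1/XX./.OX/O.., (0,2):+1/.XX/.OX/O..*, (1,0):-1/.X./XOX/O.., (2,1):-1/.X./.OX/OX., (2,2):-1/.X./.OX/O.X
[.XX/.OX/O..] O move#2: (0,0):-1/OXX/.OX/O..*, (1,0):-1/.XX/OOX/O.., (2,1):-1/.XX/.OX/OO., (2,2):-1/.XX/.OX/O.O
[OXX/.OX/O..] X move#3: (1,0):-1/OXX/XOX/O.., (2,1):-1/OXX/.OX/OX., (2,2):+1/OXX/.OX/O.X*
[OXX/.OX/O.X] end (terminal -1, O#4); searched .X./.OX/O.. to 5

PV length from [.X./.OX/O..]: 3 plies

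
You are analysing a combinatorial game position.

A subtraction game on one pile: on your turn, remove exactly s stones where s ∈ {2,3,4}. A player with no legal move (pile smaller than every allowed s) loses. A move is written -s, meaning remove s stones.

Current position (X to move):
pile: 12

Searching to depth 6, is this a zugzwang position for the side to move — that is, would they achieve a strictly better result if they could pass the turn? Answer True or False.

[12] X move#1: -2:-1/10*, -3:-1/9, -4:-1/8
[10] O move#2: -2:-1/8, -3:+1/7*, -4:+1/6
[7] X move#3: -2:-1/5*, -3:-1/4, -4:-1/3
[5] O move#4: -2:-1/3, -3:-1/2, -4:+1/1*
[1] end (terminal -1, X#5); searched 12 to 6
if X skipped the turn, O would face:
~ [12] O move#1: -2:-1/10*, -3:-1/9, -4:-1/8
~ [10] X move#2: -2:-1/8, -3:+1/7*, -4:+1/6
~ [7] O move#3: -2:-1/5*, -3:-1/4, -4:-1/3
~ [5] X move#4: -2:-1/3, -3:-1/2, -4:+1/1*
~ [1] end (terminal -1, O#5); searched 12 to 6
compare (X): move=-1 vs pass=+1

zugzwang(12, X) = True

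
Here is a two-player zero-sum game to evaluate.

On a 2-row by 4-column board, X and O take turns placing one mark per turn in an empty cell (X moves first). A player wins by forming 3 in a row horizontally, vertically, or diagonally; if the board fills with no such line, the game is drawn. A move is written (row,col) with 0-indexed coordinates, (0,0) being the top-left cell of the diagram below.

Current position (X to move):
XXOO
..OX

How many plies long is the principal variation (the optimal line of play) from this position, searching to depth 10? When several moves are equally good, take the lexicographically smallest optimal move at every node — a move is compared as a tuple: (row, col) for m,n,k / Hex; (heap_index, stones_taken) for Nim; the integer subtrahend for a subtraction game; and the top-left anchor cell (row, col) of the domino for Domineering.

[XXOO/..OX] X move#1: (1,0):+0/XXOO/X.OX*, (1,1):+0/XXOO/.XOX
[XXOO/X.OX] O move#2: (1,1):+0/XXOO/XOOX*
[XXOO/XOOX] end (terminal +0, X#3); searched XXOO/..OX to 10

PV length from [XXOO/..OX]: 2 plies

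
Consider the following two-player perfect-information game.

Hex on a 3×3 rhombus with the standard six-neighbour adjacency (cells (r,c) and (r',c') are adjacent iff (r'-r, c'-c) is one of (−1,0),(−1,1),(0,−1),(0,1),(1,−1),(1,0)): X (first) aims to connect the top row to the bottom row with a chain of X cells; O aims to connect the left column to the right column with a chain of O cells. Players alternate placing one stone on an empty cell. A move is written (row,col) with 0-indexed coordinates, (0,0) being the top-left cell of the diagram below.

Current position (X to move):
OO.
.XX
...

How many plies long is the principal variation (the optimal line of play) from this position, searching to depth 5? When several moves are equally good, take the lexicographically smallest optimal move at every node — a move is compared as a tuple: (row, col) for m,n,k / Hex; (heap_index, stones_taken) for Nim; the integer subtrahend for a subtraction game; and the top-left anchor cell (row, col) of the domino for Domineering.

[OO./.XX/...] X move#1: (0,2):+1/OOX/.XX/...*, (1,0):-1/OO./XXX/..., (2,0):-1/OO./.XX/X.., (2,1):-1/OO./.XX/.X., (2,2):-1/OO./.XX/..X
[OOX/.XX/...] O move#2: (1,0):-1/OOX/OXX/...*, (2,0):-1/OOX/.XX/O.., (2,1):-1/OOX/.XX/.O., (2,2):-1/OOX/.XX/..O
[OOX/OXX/...] X move#3: (2,0):+1/OOX/OXX/X..*, (2,1):+1/OOX/OXX/.X., (2,2):+1/OOX/OXX/..X
[OOX/OXX/X..] end (terminal -1, O#4); searched OO./.XX/... to 5

PV length from [OO./.XX/...]: 3 plies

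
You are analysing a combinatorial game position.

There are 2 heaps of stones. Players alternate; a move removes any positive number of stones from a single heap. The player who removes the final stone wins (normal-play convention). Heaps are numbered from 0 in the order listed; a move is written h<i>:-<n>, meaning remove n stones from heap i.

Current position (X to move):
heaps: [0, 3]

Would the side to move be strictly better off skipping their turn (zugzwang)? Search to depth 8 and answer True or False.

[(0,3)] X move#1: h1:-1:-1/(0,2), h1:-2:-1/(0,1), h1:-3:+1/(0,0)*
[(0,0)] end (terminal -1, O#2); searched (0,3) to 8
pass branch (O moves first from the same position):
  | [(0,3)] O move#1: h1:-1:-1/(0,2), h1:-2:-1/(0,1), h1:-3:+1/(0,0)*
  | [(0,0)] end (terminal -1, X#2); searched (0,3) to 8
X moving scores +1; X passing scores -1

zugzwang((0,3), X) = False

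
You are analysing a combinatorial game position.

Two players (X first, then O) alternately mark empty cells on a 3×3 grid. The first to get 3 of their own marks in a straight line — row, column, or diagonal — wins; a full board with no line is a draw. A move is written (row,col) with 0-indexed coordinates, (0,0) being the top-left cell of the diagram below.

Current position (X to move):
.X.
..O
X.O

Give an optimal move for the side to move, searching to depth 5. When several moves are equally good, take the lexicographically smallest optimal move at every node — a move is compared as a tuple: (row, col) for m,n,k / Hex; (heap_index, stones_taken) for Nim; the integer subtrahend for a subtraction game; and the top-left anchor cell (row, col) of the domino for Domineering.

[.X./..O/X.O] X move#1: (0,0):-1/XX./..O/X.O, (0,2):+1/.XX/..O/X.O*, (1,0):-1/.X./X.O/X.O, (1,1):-1/.X./.XO/X.O, (2,1):-1/.X./..O/XXO
[.XX/..O/X.O] O move#2: (0,0):-1/OXX/..O/X.O*, (1,0):-1/.XX/O.O/X.O, (1,1):-1/.XX/.OO/X.O, (2,1):-1/.XX/..O/XOO
[OXX/..O/X.O] X move#3: (1,0):-1/OXX/X.O/X.O, (1,1):+1/OXX/.XO/X.O*, (2,1):-1/OXX/..O/XXO
[OXX/.XO/X.O] end (terminal -1, O#4); searched .X./..O/X.O to 5

X's best at [.X./..O/X.O]: (0,2)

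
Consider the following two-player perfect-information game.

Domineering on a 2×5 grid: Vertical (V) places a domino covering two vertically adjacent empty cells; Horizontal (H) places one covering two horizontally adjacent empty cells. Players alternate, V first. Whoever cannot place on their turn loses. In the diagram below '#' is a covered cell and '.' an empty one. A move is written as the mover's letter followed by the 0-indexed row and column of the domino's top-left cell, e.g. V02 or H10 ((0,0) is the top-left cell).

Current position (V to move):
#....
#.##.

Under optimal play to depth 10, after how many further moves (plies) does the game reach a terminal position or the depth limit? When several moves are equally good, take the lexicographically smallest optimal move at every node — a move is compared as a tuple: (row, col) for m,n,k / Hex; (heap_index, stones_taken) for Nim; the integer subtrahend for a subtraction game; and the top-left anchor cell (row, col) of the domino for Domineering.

p1 V@[#..../#.##.]: V01[##.../####.]-1* V04[#...#/#.###]-1
p2 H@[##.../####.]: H02[####./####.]-1 H03[##.##/####.]+1*
p3 V@[##.##/####.] terminal -1; root [#..../#.##.] d10

PV length from [#..../#.##.]: 2 plies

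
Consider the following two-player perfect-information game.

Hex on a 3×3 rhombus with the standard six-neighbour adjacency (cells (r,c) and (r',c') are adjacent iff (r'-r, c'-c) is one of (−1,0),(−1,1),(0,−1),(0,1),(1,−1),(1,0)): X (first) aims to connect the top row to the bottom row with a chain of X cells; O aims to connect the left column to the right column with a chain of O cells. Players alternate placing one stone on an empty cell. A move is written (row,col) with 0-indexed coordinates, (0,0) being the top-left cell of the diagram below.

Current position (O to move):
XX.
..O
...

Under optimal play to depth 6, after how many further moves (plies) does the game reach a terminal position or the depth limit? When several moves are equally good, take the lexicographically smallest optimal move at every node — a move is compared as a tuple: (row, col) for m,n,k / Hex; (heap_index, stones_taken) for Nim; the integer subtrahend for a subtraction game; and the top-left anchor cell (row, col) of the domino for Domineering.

PV length from [XX./..O/...]: 3 plies

ply 1, O at XX./..O/... | (0,2)=-1→XXO/..O/...; (1,0)=-1→XX./O.O/...; (1,1)=+1→XX./.OO/...*; (2,0)=+1→XX./..O/O..; (2,1)=-1→XX./..O/.O.; (2,2)=-1→XX./..O/..O
ply 2, X at XX./.OO/... | (0,2)=-1→XXX/.OO/...*; (1,0)=-1→XX./XOO/...; (2,0)=-1→XX./.OO/X..; (2,1)=-1→XX./.OO/.X.; (2,2)=-1→XX./.OO/..X
ply 3, O at XXX/.OO/... | (1,0)=+1→XXX/OOO/...*; (2,0)=+1→XXX/.OO/O..; (2,1)=+1→XXX/.OO/.O.; (2,2)=+1→XXX/.OO/..O
ply 4: XXX/OOO/... is terminal -1 (X); from XX./..O/... depth 6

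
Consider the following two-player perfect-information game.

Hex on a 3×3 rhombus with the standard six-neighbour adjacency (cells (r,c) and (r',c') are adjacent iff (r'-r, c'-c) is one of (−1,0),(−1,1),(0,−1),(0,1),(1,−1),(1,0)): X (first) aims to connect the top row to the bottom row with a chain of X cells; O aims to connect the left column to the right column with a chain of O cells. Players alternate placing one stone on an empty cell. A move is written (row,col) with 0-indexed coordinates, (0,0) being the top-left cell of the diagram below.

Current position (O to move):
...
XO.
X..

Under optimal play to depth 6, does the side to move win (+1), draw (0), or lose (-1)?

value(.../XO./X.., O) = -1

ply 1, O at .../XO./X.. | (0,0)=-1→O../XO./X..*; (0,1)=-1→.O./XO./X..; (0,2)=-1→..O/XO./X..; (1,2)=-1→.../XOO/X..; (2,1)=-1→.../XO./XO.; (2,2)=-1→.../XO./X.O
ply 2, X at O../XO./X.. | (0,1)=+1→OX./XO./X..*; (0,2)=+1→O.X/XO./X..; (1,2)=+1→O../XOX/X..; (2,1)=-1→O../XO./XX.; (2,2)=-1→O../XO./X.X
ply 3: OX./XO./X.. is terminal -1 (O); from .../XO./X.. depth 6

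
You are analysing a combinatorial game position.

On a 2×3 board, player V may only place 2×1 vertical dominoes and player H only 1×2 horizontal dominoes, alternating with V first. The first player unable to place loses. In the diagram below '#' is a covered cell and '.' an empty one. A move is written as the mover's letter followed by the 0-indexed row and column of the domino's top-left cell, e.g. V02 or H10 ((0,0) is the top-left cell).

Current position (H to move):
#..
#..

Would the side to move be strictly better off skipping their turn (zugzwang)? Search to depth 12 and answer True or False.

ply 1, H at #../#.. | H01=+1→###/#..*; H11=+1→#../###
ply 2: ###/#.. is terminal -1 (V); from #../#.. depth 12
pass branch (V moves first from the same position):
  | ply 1, V at #../#.. | V01=+1→##./##.*; V02=+1→#.#/#.#
  | ply 2: ##./##. is terminal -1 (H); from #../#.. depth 12
H moving scores +1; H passing scores -1

zugzwang(#../#.., H) = False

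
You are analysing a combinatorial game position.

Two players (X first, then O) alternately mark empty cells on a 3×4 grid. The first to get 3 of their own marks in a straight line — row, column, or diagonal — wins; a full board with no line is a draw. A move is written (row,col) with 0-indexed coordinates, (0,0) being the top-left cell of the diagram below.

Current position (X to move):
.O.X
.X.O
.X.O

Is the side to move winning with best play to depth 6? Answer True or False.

ply 1, X at .O.X/.X.O/.X.O | (0,0)=-1→XO.X/.X.O/.X.O; (0,2)=-1→.OXX/.X.O/.X.O; (1,0)=-1→.O.X/XX.O/.X.O; (1,2)=+1→.O.X/.XXO/.X.O*; (2,0)=-1→.O.X/.X.O/XX.O; (2,2)=-1→.O.X/.X.O/.XXO
ply 2: .O.X/.XXO/.X.O is terminal -1 (O); from .O.X/.X.O/.X.O depth 6

X winning at [.O.X/.X.O/.X.O]: True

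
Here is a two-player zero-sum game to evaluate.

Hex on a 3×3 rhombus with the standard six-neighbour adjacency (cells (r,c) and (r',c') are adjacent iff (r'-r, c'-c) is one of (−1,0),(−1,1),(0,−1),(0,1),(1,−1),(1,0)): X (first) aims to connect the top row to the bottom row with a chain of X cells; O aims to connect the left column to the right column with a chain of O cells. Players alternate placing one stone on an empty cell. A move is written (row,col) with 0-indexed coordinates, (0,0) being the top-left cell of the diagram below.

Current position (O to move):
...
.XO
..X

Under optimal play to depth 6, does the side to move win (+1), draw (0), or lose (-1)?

value(.../.XO/..X, O) = -1

ply 1, O at .../.XO/..X | (0,0)=-1→O../.XO/..X*; (0,1)=-1→.O./.XO/..X; (0,2)=-1→..O/.XO/..X; (1,0)=-1→.../OXO/..X; (2,0)=-1→.../.XO/O.X; (2,1)=-1→.../.XO/.OX
ply 2, X at O../.XO/..X | (0,1)=+1→OX./.XO/..X*; (0,2)=+1→O.X/.XO/..X; (1,0)=+1→O../XXO/..X; (2,0)=+1→O../.XO/X.X; (2,1)=+1→O../.XO/.XX
ply 3, O at OX./.XO/..X | (0,2)=-1→OXO/.XO/..X*; (1,0)=-1→OX./OXO/..X; (2,0)=-1→OX./.XO/O.X; (2,1)=-1→OX./.XO/.OX
ply 4, X at OXO/.XO/..X | (1,0)=+1→OXO/XXO/..X*; (2,0)=+1→OXO/.XO/X.X; (2,1)=+1→OXO/.XO/.XX
ply 5, O at OXO/XXO/..X | (2,0)=-1→OXO/XXO/O.X*; (2,1)=-1→OXO/XXO/.OX
ply 6, X at OXO/XXO/O.X | (2,1)=+1→OXO/XXO/OXX*
ply 7: OXO/XXO/OXX is terminal -1 (O); from .../.XO/..X depth 6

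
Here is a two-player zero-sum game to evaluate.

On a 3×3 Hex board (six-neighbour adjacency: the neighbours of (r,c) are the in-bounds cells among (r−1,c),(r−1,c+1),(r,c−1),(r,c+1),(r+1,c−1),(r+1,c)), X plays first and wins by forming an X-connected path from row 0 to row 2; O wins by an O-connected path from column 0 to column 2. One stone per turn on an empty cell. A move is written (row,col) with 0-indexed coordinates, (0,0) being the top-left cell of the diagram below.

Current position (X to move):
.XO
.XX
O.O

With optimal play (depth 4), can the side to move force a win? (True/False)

X winning at [.XO/.XX/O.O]: True

ply 1, X at .XO/.XX/O.O | (0,0)=-1→XXO/.XX/O.O; (1,0)=-1→.XO/XXX/O.O; (2,1)=+1→.XO/.XX/OXO*
ply 2: .XO/.XX/OXO is terminal -1 (O); from .XO/.XX/O.O depth 4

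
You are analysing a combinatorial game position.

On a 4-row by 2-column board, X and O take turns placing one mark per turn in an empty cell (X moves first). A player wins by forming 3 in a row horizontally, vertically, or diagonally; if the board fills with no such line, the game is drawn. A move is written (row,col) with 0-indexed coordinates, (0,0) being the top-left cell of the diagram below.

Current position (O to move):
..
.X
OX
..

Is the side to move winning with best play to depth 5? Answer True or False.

p1 O@[../.X/OX/..]: (0,0)[O./.X/OX/..]-1* (0,1)[.O/.X/OX/..]-1 (1,0)[../OX/OX/..]-1 (3,0)[../.X/OX/O.]-1 (3,1)[../.X/OX/.O]-1
p2 X@[O./.X/OX/..]: (0,1)[OX/.X/OX/..]+1* (1,0)[O./XX/OX/..]+1 (3,0)[O./.X/OX/X.]-1 (3,1)[O./.X/OX/.X]+1
p3 O@[OX/.X/OX/..] terminal -1; root [../.X/OX/..] d5

O winning at [../.X/OX/..]: False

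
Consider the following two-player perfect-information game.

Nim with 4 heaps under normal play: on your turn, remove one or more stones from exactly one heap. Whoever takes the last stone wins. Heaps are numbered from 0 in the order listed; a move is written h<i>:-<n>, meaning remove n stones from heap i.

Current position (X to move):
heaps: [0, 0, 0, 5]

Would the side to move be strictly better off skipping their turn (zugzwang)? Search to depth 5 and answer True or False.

p1 X@[(0,0,0,5)]: h3:-1[(0,0,0,4)]-1 h3:-2[(0,0,0,3)]-1 h3:-3[(0,0,0,2)]-1 h3:-4[(0,0,0,1)]-1 h3:-5[(0,0,0,0)]+1*
p2 O@[(0,0,0,0)] terminal -1; root [(0,0,0,5)] d5
pass branch (O moves first from the same position):
  | p1 O@[(0,0,0,5)]: h3:-1[(0,0,0,4)]-1 h3:-2[(0,0,0,3)]-1 h3:-3[(0,0,0,2)]-1 h3:-4[(0,0,0,1)]-1 h3:-5[(0,0,0,0)]+1*
  | p2 X@[(0,0,0,0)] terminal -1; root [(0,0,0,5)] d5
X moving scores +1; X passing scores -1

zugzwang((0,0,0,5), X) = False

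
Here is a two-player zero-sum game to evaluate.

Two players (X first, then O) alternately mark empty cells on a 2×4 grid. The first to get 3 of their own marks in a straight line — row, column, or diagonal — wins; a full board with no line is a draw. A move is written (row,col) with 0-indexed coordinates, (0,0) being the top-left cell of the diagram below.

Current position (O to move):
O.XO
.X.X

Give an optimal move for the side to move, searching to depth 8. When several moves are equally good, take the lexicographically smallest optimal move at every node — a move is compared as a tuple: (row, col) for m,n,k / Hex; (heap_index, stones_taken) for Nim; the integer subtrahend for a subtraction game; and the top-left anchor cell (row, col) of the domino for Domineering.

p1 O@[O.XO/.X.X]: (0,1)[OOXO/.X.X]-1 (1,0)[O.XO/OX.X]-1 (1,2)[O.XO/.XOX]+0*
p2 X@[O.XO/.XOX]: (0,1)[OXXO/.XOX]+0* (1,0)[O.XO/XXOX]+0
p3 O@[OXXO/.XOX]: (1,0)[OXXO/OXOX]+0*
p4 X@[OXXO/OXOX] terminal +0; root [O.XO/.X.X] d8

O's best at [O.XO/.X.X]: (1,2)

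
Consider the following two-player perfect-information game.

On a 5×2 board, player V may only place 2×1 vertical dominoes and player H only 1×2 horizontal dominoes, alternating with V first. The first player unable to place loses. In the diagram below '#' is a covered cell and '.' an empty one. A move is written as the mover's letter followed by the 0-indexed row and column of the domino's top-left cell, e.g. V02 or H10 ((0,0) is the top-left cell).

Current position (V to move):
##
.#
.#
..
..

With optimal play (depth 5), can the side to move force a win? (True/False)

[##/.#/.#/../..] V move#1: V10:-1/##/##/##/../.., V20:-1/##/.#/##/#./.., V30:+1/##/.#/.#/#./#.*, V31:+1/##/.#/.#/.#/.#
[##/.#/.#/#./#.] end (terminal -1, H#2); searched ##/.#/.#/../.. to 5

V winning at [##/.#/.#/../..]: True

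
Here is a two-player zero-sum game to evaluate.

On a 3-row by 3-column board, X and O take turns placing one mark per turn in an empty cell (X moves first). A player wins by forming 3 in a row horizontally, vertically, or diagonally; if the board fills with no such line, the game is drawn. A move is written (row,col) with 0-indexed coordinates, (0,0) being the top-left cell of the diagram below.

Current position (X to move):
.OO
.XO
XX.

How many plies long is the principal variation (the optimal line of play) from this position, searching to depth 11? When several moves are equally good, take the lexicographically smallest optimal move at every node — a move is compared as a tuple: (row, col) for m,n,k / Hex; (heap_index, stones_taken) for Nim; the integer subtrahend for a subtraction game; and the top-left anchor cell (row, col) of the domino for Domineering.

PV length from [.OO/.XO/XX.]: 1 ply

p1 X@[.OO/.XO/XX.]: (0,0)[XOO/.XO/XX.]-1 (1,0)[.OO/XXO/XX.]-1 (2,2)[.OO/.XO/XXX]+1*
p2 O@[.OO/.XO/XXX] terminal -1; root [.OO/.XO/XX.] d11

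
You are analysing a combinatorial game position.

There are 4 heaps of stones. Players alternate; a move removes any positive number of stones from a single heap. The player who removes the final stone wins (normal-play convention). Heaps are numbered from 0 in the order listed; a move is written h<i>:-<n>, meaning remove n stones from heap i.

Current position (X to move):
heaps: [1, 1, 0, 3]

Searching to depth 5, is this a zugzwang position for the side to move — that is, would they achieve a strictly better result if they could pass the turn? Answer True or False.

ply 1, X at (1,1,0,3) | h0:-1=-1→(0,1,0,3); h1:-1=-1→(1,0,0,3); h3:-1=-1→(1,1,0,2); h3:-2=-1→(1,1,0,1); h3:-3=+1→(1,1,0,0)*
ply 2, O at (1,1,0,0) | h0:-1=-1→(0,1,0,0)*; h1:-1=-1→(1,0,0,0)
ply 3, X at (0,1,0,0) | h1:-1=+1→(0,0,0,0)*
ply 4: (0,0,0,0) is terminal -1 (O); from (1,1,0,3) depth 5
suppose X passes — search the same position with O to move:
pass> ply 1, O at (1,1,0,3) | h0:-1=-1→(0,1,0,3); h1:-1=-1→(1,0,0,3); h3:-1=-1→(1,1,0,2); h3:-2=-1→(1,1,0,1); h3:-3=+1→(1,1,0,0)*
pass> ply 2, X at (1,1,0,0) | h0:-1=-1→(0,1,0,0)*; h1:-1=-1→(1,0,0,0)
pass> ply 3, O at (0,1,0,0) | h1:-1=+1→(0,0,0,0)*
pass> ply 4: (0,0,0,0) is terminal -1 (X); from (1,1,0,3) depth 5
for X: play +1, pass -1

zugzwang((1,1,0,3), X) = False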